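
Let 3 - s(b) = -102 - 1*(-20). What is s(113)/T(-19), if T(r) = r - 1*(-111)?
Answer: 85/92 ≈ 0.92391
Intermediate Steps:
T(r) = 111 + r (T(r) = r + 111 = 111 + r)
s(b) = 85 (s(b) = 3 - (-102 - 1*(-20)) = 3 - (-102 + 20) = 3 - 1*(-82) = 3 + 82 = 85)
s(113)/T(-19) = 85/(111 - 19) = 85/92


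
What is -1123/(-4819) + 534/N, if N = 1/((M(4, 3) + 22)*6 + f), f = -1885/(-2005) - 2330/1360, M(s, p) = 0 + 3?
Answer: 10471283010811/131404492 ≈ 79687.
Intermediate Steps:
M(s, p) = 3
f = -42161/54536 (f = -1885*(-1/2005) - 2330*1/1360 = 377/401 - 233/136 = -42161/54536 ≈ -0.77309)
N = 54536/8138239 (N = 1/((3 + 22)*6 - 42161/54536) = 1/(25*6 - 42161/54536) = 1/(150 - 42161/54536) = 1/(8138239/54536) = 54536/8138239 ≈ 0.0067012)
-1123/(-4819) + 534/N = -1123/(-4819) + 534/(54536/8138239) = -1123*(-1/4819) + 534*(8138239/54536) = 1123/4819 + 2172909813/27268 = 10471283010811/131404492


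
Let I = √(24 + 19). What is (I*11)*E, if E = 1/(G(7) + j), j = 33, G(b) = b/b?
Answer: 11*√43/34 ≈ 2.1215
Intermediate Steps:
G(b) = 1
I = √43 ≈ 6.5574
E = 1/34 (E = 1/(1 + 33) = 1/34 ≈ 0.029412)
(I*11)*E = (√43*11)*(1/34) = (11*√43)*(1/34) = 11*√43/34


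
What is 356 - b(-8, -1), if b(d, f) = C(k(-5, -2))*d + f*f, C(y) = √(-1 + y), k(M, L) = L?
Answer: 355 + 8*I*√3 ≈ 355.0 + 13.856*I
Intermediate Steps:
b(d, f) = f² + I*d*√3 (b(d, f) = √(-1 - 2)*d + f*f = √(-3)*d + f² = (I*√3)*d + f² = I*d*√3 + f² = f² + I*d*√3)
356 - b(-8, -1) = 356 - ((-1)² + I*(-8)*√3) = 356 - (1 - 8*I*√3) = 356 + (-1 + 8*I*√3) = 355 + 8*I*√3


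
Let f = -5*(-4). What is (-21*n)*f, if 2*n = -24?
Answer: 5040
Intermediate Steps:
n = -12 (n = (½)*(-24) = -12)
f = 20
(-21*n)*f = -21*(-12)*20 = 252*20 = 5040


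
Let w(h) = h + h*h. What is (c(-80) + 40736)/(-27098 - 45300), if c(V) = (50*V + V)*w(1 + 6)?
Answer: 93872/36199 ≈ 2.5932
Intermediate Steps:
w(h) = h + h²
c(V) = 2856*V (c(V) = (50*V + V)*((1 + 6)*(1 + (1 + 6))) = (51*V)*(7*(1 + 7)) = (51*V)*(7*8) = (51*V)*56 = 2856*V)
(c(-80) + 40736)/(-27098 - 45300) = (2856*(-80) + 40736)/(-27098 - 45300) = (-228480 + 40736)/(-72398) = -187744*(-1/72398) = 93872/36199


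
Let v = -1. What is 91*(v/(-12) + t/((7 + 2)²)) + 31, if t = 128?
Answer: 59093/324 ≈ 182.39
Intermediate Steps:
91*(v/(-12) + t/((7 + 2)²)) + 31 = 91*(-1/(-12) + 128/((7 + 2)²)) + 31 = 91*(-1*(-1/12) + 128/(9²)) + 31 = 91*(1/12 + 128/81) + 31 = 91*(539/324) + 31 = 49049/324 + 31 = 59093/324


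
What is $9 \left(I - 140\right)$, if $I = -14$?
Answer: $-1386$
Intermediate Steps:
$9 \left(I - 140\right) = 9 \left(-14 - 140\right) = 9 \left(-154\right) = -1386$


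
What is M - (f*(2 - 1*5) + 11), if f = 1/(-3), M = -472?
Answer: -484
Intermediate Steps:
f = -1/3 ≈ -0.33333
M - (f*(2 - 1*5) + 11) = -472 - (-(2 - 1*5)/3 + 11) = -472 - (-(2 - 5)/3 + 11) = -472 - (-1/3*(-3) + 11) = -472 - (1 + 11) = -472 - 1*12 = -472 - 12 = -484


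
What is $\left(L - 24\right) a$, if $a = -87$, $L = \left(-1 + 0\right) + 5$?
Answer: $1740$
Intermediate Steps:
$L = 4$ ($L = -1 + 5 = 4$)
$\left(L - 24\right) a = \left(4 - 24\right) \left(-87\right) = \left(-20\right) \left(-87\right) = 1740$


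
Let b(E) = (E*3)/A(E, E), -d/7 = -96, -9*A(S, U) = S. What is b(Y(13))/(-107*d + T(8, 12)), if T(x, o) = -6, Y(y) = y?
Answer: 3/7990 ≈ 0.00037547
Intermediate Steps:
A(S, U) = -S/9
d = 672 (d = -7*(-96) = 672)
b(E) = -27 (b(E) = (E*3)/((-E/9)) = (3*E)*(-9/E) = -27)
b(Y(13))/(-107*d + T(8, 12)) = -27/(-107*672 - 6) = -27/(-71904 - 6) = -27/(-71910) = -27*(-1/71910) = 3/7990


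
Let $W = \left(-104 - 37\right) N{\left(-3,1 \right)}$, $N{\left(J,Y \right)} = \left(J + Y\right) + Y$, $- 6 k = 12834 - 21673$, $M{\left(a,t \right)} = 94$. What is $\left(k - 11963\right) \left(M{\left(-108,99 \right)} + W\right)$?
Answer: $- \frac{14790665}{6} \approx -2.4651 \cdot 10^{6}$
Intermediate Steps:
$k = \frac{8839}{6}$ ($k = - \frac{12834 - 21673}{6} = \left(- \frac{1}{6}\right) \left(-8839\right) = \frac{8839}{6} \approx 1473.2$)
$N{\left(J,Y \right)} = J + 2 Y$
$W = 141$ ($W = \left(-104 - 37\right) \left(-3 + 2 \cdot 1\right) = - 141 \left(-3 + 2\right) = \left(-141\right) \left(-1\right) = 141$)
$\left(k - 11963\right) \left(M{\left(-108,99 \right)} + W\right) = \left(\frac{8839}{6} - 11963\right) \left(94 + 141\right) = \left(- \frac{62939}{6}\right) 235 = - \frac{14790665}{6}$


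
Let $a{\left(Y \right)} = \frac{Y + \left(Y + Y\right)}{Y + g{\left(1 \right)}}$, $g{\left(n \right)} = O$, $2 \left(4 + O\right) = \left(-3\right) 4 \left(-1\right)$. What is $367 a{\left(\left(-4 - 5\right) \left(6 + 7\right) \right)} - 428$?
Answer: $\frac{79597}{115} \approx 692.15$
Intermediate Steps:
$O = 2$ ($O = -4 + \frac{\left(-3\right) 4 \left(-1\right)}{2} = -4 + \frac{\left(-12\right) \left(-1\right)}{2} = -4 + \frac{1}{2} \cdot 12 = -4 + 6 = 2$)
$g{\left(n \right)} = 2$
$a{\left(Y \right)} = \frac{3 Y}{2 + Y}$ ($a{\left(Y \right)} = \frac{Y + \left(Y + Y\right)}{Y + 2} = \frac{Y + 2 Y}{2 + Y} = \frac{3 Y}{2 + Y}$)
$367 a{\left(\left(-4 - 5\right) \left(6 + 7\right) \right)} - 428 = 367 \frac{3 \left(-4 - 5\right) \left(6 + 7\right)}{2 + \left(-4 - 5\right) \left(6 + 7\right)} - 428 = 367 \frac{3 \left(\left(-9\right) 13\right)}{2 - 117} - 428 = 367 \cdot 3 \left(-117\right) \frac{1}{2 - 117} - 428 = 367 \cdot 3 \left(-117\right) \frac{1}{-115} - 428 = 367 \cdot 3 \left(-117\right) \left(- \frac{1}{115}\right) - 428 = 367 \cdot \frac{351}{115} - 428 = \frac{128817}{115} - 428 = \frac{79597}{115}$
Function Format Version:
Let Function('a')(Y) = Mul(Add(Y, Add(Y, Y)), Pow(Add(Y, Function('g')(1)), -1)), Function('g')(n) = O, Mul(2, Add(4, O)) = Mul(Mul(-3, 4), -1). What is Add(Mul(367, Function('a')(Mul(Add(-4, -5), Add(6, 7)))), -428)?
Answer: Rational(79597, 115) ≈ 692.15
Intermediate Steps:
O = 2 (O = Add(-4, Mul(Rational(1, 2), Mul(Mul(-3, 4), -1))) = Add(-4, Mul(Rational(1, 2), Mul(-12, -1))) = Add(-4, Mul(Rational(1, 2), 12)) = Add(-4, 6) = 2)
Function('g')(n) = 2
Function('a')(Y) = Mul(3, Y, Pow(Add(2, Y), -1)) (Function('a')(Y) = Mul(Add(Y, Add(Y, Y)), Pow(Add(Y, 2), -1)) = Mul(Add(Y, Mul(2, Y)), Pow(Add(2, Y), -1)) = Mul(Mul(3, Y), Pow(Add(2, Y), -1)) = Mul(3, Y, Pow(Add(2, Y), -1)))
Add(Mul(367, Function('a')(Mul(Add(-4, -5), Add(6, 7)))), -428) = Add(Mul(367, Mul(3, Mul(Add(-4, -5), Add(6, 7)), Pow(Add(2, Mul(Add(-4, -5), Add(6, 7))), -1))), -428) = Add(Mul(367, Mul(3, Mul(-9, 13), Pow(Add(2, Mul(-9, 13)), -1))), -428) = Add(Mul(367, Mul(3, -117, Pow(Add(2, -117), -1))), -428) = Add(Mul(367, Mul(3, -117, Pow(-115, -1))), -428) = Add(Mul(367, Mul(3, -117, Rational(-1, 115))), -428) = Add(Mul(367, Rational(351, 115)), -428) = Add(Rational(128817, 115), -428) = Rational(79597, 115)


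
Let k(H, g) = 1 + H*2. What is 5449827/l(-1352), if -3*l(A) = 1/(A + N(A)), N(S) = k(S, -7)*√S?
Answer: 22104498312 + 1149008825718*I*√2 ≈ 2.2105e+10 + 1.6249e+12*I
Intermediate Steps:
k(H, g) = 1 + 2*H
N(S) = √S*(1 + 2*S) (N(S) = (1 + 2*S)*√S = √S*(1 + 2*S))
l(A) = -1/(3*(A + √A*(1 + 2*A)))
5449827/l(-1352) = 5449827/((-1/(3*(-1352) + 3*√(-1352)*(1 + 2*(-1352))))) = 5449827/((-1/(-4056 + 3*(26*I*√2)*(1 - 2704)))) = 5449827/((-1/(-4056 + 3*(26*I*√2)*(-2703)))) = 5449827/((-1/(-4056 - 210834*I*√2))) = 5449827*(4056 + 210834*I*√2) = 22104498312 + 1149008825718*I*√2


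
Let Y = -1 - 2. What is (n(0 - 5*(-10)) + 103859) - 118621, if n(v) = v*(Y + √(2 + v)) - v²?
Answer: -17412 + 100*√13 ≈ -17051.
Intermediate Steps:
Y = -3
n(v) = -v² + v*(-3 + √(2 + v)) (n(v) = v*(-3 + √(2 + v)) - v² = -v² + v*(-3 + √(2 + v)))
(n(0 - 5*(-10)) + 103859) - 118621 = ((0 - 5*(-10))*(-3 + √(2 + (0 - 5*(-10))) - (0 - 5*(-10))) + 103859) - 118621 = ((0 + 50)*(-3 + √(2 + (0 + 50)) - (0 + 50)) + 103859) - 118621 = (50*(-3 + √(2 + 50) - 1*50) + 103859) - 118621 = (50*(-3 + √52 - 50) + 103859) - 118621 = (50*(-3 + 2*√13 - 50) + 103859) - 118621 = (50*(-53 + 2*√13) + 103859) - 118621 = ((-2650 + 100*√13) + 103859) - 118621 = (101209 + 100*√13) - 118621 = -17412 + 100*√13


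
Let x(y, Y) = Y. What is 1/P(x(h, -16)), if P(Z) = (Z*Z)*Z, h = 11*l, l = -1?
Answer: -1/4096 ≈ -0.00024414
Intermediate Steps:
h = -11 (h = 11*(-1) = -11)
P(Z) = Z³ (P(Z) = Z²*Z = Z³)
1/P(x(h, -16)) = 1/((-16)³) = 1/(-4096) = -1/4096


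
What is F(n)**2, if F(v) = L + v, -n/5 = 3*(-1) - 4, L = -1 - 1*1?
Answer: 1089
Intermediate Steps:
L = -2 (L = -1 - 1 = -2)
n = 35 (n = -5*(3*(-1) - 4) = -5*(-3 - 4) = -5*(-7) = 35)
F(v) = -2 + v
F(n)**2 = (-2 + 35)**2 = 33**2 = 1089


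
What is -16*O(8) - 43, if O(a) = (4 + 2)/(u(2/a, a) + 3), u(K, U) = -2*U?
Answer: -463/13 ≈ -35.615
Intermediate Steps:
O(a) = 6/(3 - 2*a) (O(a) = (4 + 2)/(-2*a + 3) = 6/(3 - 2*a))
-16*O(8) - 43 = -(-96)/(-3 + 2*8) - 43 = -(-96)/(-3 + 16) - 43 = -(-96)/13 - 43 = -16*(-6/13) - 43 = 96/13 - 43 = -463/13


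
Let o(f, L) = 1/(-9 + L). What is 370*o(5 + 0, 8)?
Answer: -370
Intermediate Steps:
370*o(5 + 0, 8) = 370/(-9 + 8) = 370/(-1) = 370*(-1) = -370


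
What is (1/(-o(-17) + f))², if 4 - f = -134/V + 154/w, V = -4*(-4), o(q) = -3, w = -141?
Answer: 1272384/345030625 ≈ 0.0036877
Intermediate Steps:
V = 16
f = 15191/1128 (f = 4 - (-134/16 + 154/(-141)) = 4 - (-134*1/16 + 154*(-1/141)) = 4 - (-67/8 - 154/141) = 4 - 1*(-10679/1128) = 4 + 10679/1128 = 15191/1128 ≈ 13.467)
(1/(-o(-17) + f))² = (1/(-1*(-3) + 15191/1128))² = (1/(3 + 15191/1128))² = (1/(18575/1128))² = (1128/18575)² = 1272384/345030625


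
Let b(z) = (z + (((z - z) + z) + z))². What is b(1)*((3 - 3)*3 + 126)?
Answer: 1134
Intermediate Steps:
b(z) = 9*z² (b(z) = (z + ((0 + z) + z))² = (z + (z + z))² = (z + 2*z)² = (3*z)² = 9*z²)
b(1)*((3 - 3)*3 + 126) = (9*1²)*((3 - 3)*3 + 126) = (9*1)*(0*3 + 126) = 9*(0 + 126) = 9*126 = 1134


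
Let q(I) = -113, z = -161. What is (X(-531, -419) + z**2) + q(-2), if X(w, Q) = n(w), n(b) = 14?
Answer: 25822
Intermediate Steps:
X(w, Q) = 14
(X(-531, -419) + z**2) + q(-2) = (14 + (-161)**2) - 113 = (14 + 25921) - 113 = 25935 - 113 = 25822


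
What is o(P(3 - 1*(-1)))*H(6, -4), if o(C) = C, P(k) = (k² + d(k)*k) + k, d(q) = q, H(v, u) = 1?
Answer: 36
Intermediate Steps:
P(k) = k + 2*k² (P(k) = (k² + k*k) + k = (k² + k²) + k = 2*k² + k = k + 2*k²)
o(P(3 - 1*(-1)))*H(6, -4) = ((3 - 1*(-1))*(1 + 2*(3 - 1*(-1))))*1 = ((3 + 1)*(1 + 2*(3 + 1)))*1 = (4*(1 + 2*4))*1 = (4*(1 + 8))*1 = (4*9)*1 = 36*1 = 36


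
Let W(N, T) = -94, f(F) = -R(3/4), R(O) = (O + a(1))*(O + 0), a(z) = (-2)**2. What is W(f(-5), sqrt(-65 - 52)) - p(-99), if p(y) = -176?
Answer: 82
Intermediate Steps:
a(z) = 4
R(O) = O*(4 + O) (R(O) = (O + 4)*(O + 0) = (4 + O)*O = O*(4 + O))
f(F) = -57/16 (f(F) = -3/4*(4 + 3/4) = -3*(1/4)*(4 + 3*(1/4)) = -3*(4 + 3/4)/4 = -3*19/(4*4) = -1*57/16 = -57/16)
W(f(-5), sqrt(-65 - 52)) - p(-99) = -94 - 1*(-176) = -94 + 176 = 82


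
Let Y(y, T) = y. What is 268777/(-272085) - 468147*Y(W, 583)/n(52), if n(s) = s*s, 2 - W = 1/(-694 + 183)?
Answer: -130676800361473/375951816240 ≈ -347.59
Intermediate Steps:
W = 1023/511 (W = 2 - 1/(-694 + 183) = 2 - 1/(-511) = 2 - 1*(-1/511) = 2 + 1/511 = 1023/511 ≈ 2.0020)
n(s) = s²
268777/(-272085) - 468147*Y(W, 583)/n(52) = 268777/(-272085) - 468147/(52²/(1023/511)) = 268777*(-1/272085) - 468147/(2704*(511/1023)) = -268777/272085 - 468147/1381744/1023 = -268777/272085 - 468147*1023/1381744 = -268777/272085 - 478914381/1381744 = -130676800361473/375951816240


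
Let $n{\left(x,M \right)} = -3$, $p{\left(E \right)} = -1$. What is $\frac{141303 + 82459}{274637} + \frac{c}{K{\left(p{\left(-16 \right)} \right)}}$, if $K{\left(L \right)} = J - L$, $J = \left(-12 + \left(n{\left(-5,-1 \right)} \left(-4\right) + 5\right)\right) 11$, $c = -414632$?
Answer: $- \frac{1293872249}{174769} \approx -7403.3$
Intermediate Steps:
$J = 55$ ($J = \left(-12 + \left(\left(-3\right) \left(-4\right) + 5\right)\right) 11 = \left(-12 + \left(12 + 5\right)\right) 11 = \left(-12 + 17\right) 11 = 5 \cdot 11 = 55$)
$K{\left(L \right)} = 55 - L$
$\frac{141303 + 82459}{274637} + \frac{c}{K{\left(p{\left(-16 \right)} \right)}} = \frac{141303 + 82459}{274637} - \frac{414632}{55 - -1} = 223762 \cdot \frac{1}{274637} - \frac{414632}{55 + 1} = \frac{20342}{24967} - \frac{414632}{56} = \frac{20342}{24967} - \frac{51829}{7} = - \frac{1293872249}{174769}$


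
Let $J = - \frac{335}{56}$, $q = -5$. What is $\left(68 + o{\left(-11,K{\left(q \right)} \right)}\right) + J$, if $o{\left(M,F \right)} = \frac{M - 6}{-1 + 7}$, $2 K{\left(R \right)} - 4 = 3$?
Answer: $\frac{9943}{168} \approx 59.185$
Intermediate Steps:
$K{\left(R \right)} = \frac{7}{2}$ ($K{\left(R \right)} = 2 + \frac{1}{2} \cdot 3 = 2 + \frac{3}{2} = \frac{7}{2}$)
$o{\left(M,F \right)} = -1 + \frac{M}{6}$ ($o{\left(M,F \right)} = \frac{-6 + M}{6} = \left(-6 + M\right) \frac{1}{6} = -1 + \frac{M}{6}$)
$J = - \frac{335}{56}$ ($J = \left(-335\right) \frac{1}{56} = - \frac{335}{56} \approx -5.9821$)
$\left(68 + o{\left(-11,K{\left(q \right)} \right)}\right) + J = \left(68 + \left(-1 + \frac{1}{6} \left(-11\right)\right)\right) - \frac{335}{56} = \left(68 - \frac{17}{6}\right) - \frac{335}{56} = \frac{391}{6} - \frac{335}{56} = \frac{9943}{168}$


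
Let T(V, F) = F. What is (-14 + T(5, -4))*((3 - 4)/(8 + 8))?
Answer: 9/8 ≈ 1.1250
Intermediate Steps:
(-14 + T(5, -4))*((3 - 4)/(8 + 8)) = (-14 - 4)*((3 - 4)/(8 + 8)) = -(-18)/16 = -18*(-1/16) = 9/8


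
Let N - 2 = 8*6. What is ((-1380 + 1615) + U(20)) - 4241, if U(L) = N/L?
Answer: -8007/2 ≈ -4003.5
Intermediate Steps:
N = 50 (N = 2 + 8*6 = 2 + 48 = 50)
U(L) = 50/L
((-1380 + 1615) + U(20)) - 4241 = ((-1380 + 1615) + 50/20) - 4241 = (235 + 50*(1/20)) - 4241 = (235 + 5/2) - 4241 = 475/2 - 4241 = -8007/2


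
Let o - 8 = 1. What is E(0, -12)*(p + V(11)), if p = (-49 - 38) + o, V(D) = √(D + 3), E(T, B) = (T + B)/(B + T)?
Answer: -78 + √14 ≈ -74.258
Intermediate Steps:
o = 9 (o = 8 + 1 = 9)
E(T, B) = 1 (E(T, B) = (B + T)/(B + T) = 1)
V(D) = √(3 + D)
p = -78 (p = (-49 - 38) + 9 = -87 + 9 = -78)
E(0, -12)*(p + V(11)) = 1*(-78 + √(3 + 11)) = 1*(-78 + √14) = -78 + √14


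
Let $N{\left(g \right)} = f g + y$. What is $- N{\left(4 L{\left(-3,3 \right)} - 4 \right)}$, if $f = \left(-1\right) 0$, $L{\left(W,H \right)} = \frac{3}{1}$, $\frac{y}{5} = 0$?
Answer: $0$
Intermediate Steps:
$y = 0$ ($y = 5 \cdot 0 = 0$)
$L{\left(W,H \right)} = 3$ ($L{\left(W,H \right)} = 3 \cdot 1 = 3$)
$f = 0$
$N{\left(g \right)} = 0$ ($N{\left(g \right)} = 0 g + 0 = 0 + 0 = 0$)
$- N{\left(4 L{\left(-3,3 \right)} - 4 \right)} = \left(-1\right) 0 = 0$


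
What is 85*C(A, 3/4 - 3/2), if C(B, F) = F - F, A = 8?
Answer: 0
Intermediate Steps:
C(B, F) = 0
85*C(A, 3/4 - 3/2) = 85*0 = 0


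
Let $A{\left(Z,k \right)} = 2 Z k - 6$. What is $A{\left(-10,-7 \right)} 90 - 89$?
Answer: $11971$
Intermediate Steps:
$A{\left(Z,k \right)} = -6 + 2 Z k$ ($A{\left(Z,k \right)} = 2 Z k - 6 = -6 + 2 Z k$)
$A{\left(-10,-7 \right)} 90 - 89 = \left(-6 + 2 \left(-10\right) \left(-7\right)\right) 90 - 89 = \left(-6 + 140\right) 90 - 89 = 134 \cdot 90 - 89 = 12060 - 89 = 11971$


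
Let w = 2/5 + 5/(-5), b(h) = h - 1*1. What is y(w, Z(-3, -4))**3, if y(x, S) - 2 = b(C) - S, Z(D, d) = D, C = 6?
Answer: 1000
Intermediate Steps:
b(h) = -1 + h (b(h) = h - 1 = -1 + h)
w = -3/5 (w = 2*(1/5) + 5*(-1/5) = 2/5 - 1 = -3/5 ≈ -0.60000)
y(x, S) = 7 - S (y(x, S) = 2 + ((-1 + 6) - S) = 2 + (5 - S) = 7 - S)
y(w, Z(-3, -4))**3 = (7 - 1*(-3))**3 = (7 + 3)**3 = 10**3 = 1000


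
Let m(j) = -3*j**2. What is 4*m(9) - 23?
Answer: -995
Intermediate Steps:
4*m(9) - 23 = 4*(-3*9**2) - 23 = 4*(-3*81) - 23 = 4*(-243) - 23 = -972 - 23 = -995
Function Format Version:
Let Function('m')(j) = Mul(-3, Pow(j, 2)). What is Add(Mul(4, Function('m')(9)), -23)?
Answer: -995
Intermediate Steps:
Add(Mul(4, Function('m')(9)), -23) = Add(Mul(4, Mul(-3, Pow(9, 2))), -23) = Add(Mul(4, Mul(-3, 81)), -23) = Add(Mul(4, -243), -23) = Add(-972, -23) = -995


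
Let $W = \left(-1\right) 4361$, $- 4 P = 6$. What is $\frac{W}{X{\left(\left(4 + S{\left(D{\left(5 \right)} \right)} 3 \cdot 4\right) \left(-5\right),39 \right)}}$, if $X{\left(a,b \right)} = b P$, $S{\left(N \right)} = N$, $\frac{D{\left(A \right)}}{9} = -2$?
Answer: $\frac{8722}{117} \approx 74.547$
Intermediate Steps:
$P = - \frac{3}{2}$ ($P = \left(- \frac{1}{4}\right) 6 = - \frac{3}{2} \approx -1.5$)
$D{\left(A \right)} = -18$ ($D{\left(A \right)} = 9 \left(-2\right) = -18$)
$X{\left(a,b \right)} = - \frac{3 b}{2}$ ($X{\left(a,b \right)} = b \left(- \frac{3}{2}\right) = - \frac{3 b}{2}$)
$W = -4361$
$\frac{W}{X{\left(\left(4 + S{\left(D{\left(5 \right)} \right)} 3 \cdot 4\right) \left(-5\right),39 \right)}} = - \frac{4361}{\left(- \frac{3}{2}\right) 39} = - \frac{4361}{- \frac{117}{2}} = \left(-4361\right) \left(- \frac{2}{117}\right) = \frac{8722}{117}$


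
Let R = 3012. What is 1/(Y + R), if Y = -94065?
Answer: -1/91053 ≈ -1.0983e-5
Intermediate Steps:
1/(Y + R) = 1/(-94065 + 3012) = 1/(-91053) = -1/91053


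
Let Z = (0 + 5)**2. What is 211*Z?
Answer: 5275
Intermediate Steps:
Z = 25 (Z = 5**2 = 25)
211*Z = 211*25 = 5275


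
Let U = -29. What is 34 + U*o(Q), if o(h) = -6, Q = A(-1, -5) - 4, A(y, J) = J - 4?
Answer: 208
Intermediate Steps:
A(y, J) = -4 + J
Q = -13 (Q = (-4 - 5) - 4 = -9 - 4 = -13)
34 + U*o(Q) = 34 - 29*(-6) = 34 + 174 = 208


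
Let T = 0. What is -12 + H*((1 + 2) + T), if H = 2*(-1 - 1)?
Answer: -24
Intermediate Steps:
H = -4 (H = 2*(-2) = -4)
-12 + H*((1 + 2) + T) = -12 - 4*((1 + 2) + 0) = -12 - 4*(3 + 0) = -12 - 4*3 = -12 - 12 = -24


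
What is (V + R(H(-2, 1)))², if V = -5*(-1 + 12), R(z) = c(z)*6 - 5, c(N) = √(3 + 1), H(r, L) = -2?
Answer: 2304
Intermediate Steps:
c(N) = 2 (c(N) = √4 = 2)
R(z) = 7 (R(z) = 2*6 - 5 = 12 - 5 = 7)
V = -55 (V = -5*11 = -55)
(V + R(H(-2, 1)))² = (-55 + 7)² = (-48)² = 2304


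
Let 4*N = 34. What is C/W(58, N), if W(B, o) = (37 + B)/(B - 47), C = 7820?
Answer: 17204/19 ≈ 905.47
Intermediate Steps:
N = 17/2 (N = (¼)*34 = 17/2 ≈ 8.5000)
W(B, o) = (37 + B)/(-47 + B)
C/W(58, N) = 7820/(((37 + 58)/(-47 + 58))) = 7820/((95/11)) = 7820/(((1/11)*95)) = 7820/(95/11) = 7820*(11/95) = 17204/19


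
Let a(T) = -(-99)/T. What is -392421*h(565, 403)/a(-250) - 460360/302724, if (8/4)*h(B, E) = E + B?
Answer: 36298549963910/75681 ≈ 4.7963e+8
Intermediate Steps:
h(B, E) = B/2 + E/2 (h(B, E) = (E + B)/2 = (B + E)/2 = B/2 + E/2)
a(T) = 99/T
-392421*h(565, 403)/a(-250) - 460360/302724 = -392421/((99/(-250))/((½)*565 + (½)*403)) - 460360/302724 = -392421/((99*(-1/250))/(565/2 + 403/2)) - 460360*1/302724 = -392421/((-99/250/484)) - 115090/75681 = -392421/((-99/250*1/484)) - 115090/75681 = -392421/(-9/11000) - 115090/75681 = -392421*(-11000/9) - 115090/75681 = 1438877000/3 - 115090/75681 = 36298549963910/75681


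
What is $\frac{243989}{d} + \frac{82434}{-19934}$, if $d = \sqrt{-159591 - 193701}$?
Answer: $- \frac{41217}{9967} - \frac{243989 i \sqrt{88323}}{176646} \approx -4.1353 - 410.49 i$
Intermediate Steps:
$d = 2 i \sqrt{88323}$ ($d = \sqrt{-353292} = 2 i \sqrt{88323} \approx 594.38 i$)
$\frac{243989}{d} + \frac{82434}{-19934} = \frac{243989}{2 i \sqrt{88323}} + \frac{82434}{-19934} = 243989 \left(- \frac{i \sqrt{88323}}{176646}\right) + 82434 \left(- \frac{1}{19934}\right) = - \frac{243989 i \sqrt{88323}}{176646} - \frac{41217}{9967} = - \frac{41217}{9967} - \frac{243989 i \sqrt{88323}}{176646}$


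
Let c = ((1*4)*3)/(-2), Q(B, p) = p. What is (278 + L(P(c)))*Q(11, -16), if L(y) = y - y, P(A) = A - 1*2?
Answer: -4448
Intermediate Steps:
c = -6 (c = (4*3)*(-½) = 12*(-½) = -6)
P(A) = -2 + A (P(A) = A - 2 = -2 + A)
L(y) = 0
(278 + L(P(c)))*Q(11, -16) = (278 + 0)*(-16) = 278*(-16) = -4448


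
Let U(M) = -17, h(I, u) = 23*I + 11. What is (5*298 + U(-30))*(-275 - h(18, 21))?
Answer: -1031100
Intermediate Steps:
h(I, u) = 11 + 23*I
(5*298 + U(-30))*(-275 - h(18, 21)) = (5*298 - 17)*(-275 - (11 + 23*18)) = (1490 - 17)*(-275 - (11 + 414)) = 1473*(-275 - 1*425) = 1473*(-275 - 425) = 1473*(-700) = -1031100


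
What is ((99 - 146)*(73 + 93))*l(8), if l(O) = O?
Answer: -62416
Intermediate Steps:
((99 - 146)*(73 + 93))*l(8) = ((99 - 146)*(73 + 93))*8 = -47*166*8 = -7802*8 = -62416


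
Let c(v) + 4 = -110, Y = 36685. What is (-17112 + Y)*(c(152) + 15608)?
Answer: 303264062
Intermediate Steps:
c(v) = -114 (c(v) = -4 - 110 = -114)
(-17112 + Y)*(c(152) + 15608) = (-17112 + 36685)*(-114 + 15608) = 19573*15494 = 303264062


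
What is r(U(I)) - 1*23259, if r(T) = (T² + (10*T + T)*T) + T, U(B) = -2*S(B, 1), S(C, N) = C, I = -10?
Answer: -18439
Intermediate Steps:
U(B) = -2*B
r(T) = T + 12*T² (r(T) = (T² + (11*T)*T) + T = (T² + 11*T²) + T = 12*T² + T = T + 12*T²)
r(U(I)) - 1*23259 = (-2*(-10))*(1 + 12*(-2*(-10))) - 1*23259 = 20*(1 + 12*20) - 23259 = 20*(1 + 240) - 23259 = 20*241 - 23259 = 4820 - 23259 = -18439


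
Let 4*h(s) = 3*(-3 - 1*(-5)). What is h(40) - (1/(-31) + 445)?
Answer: -27495/62 ≈ -443.47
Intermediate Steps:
h(s) = 3/2 (h(s) = (3*(-3 - 1*(-5)))/4 = (3*(-3 + 5))/4 = (3*2)/4 = (1/4)*6 = 3/2)
h(40) - (1/(-31) + 445) = 3/2 - (1/(-31) + 445) = 3/2 - (-1/31 + 445) = 3/2 - 1*13794/31 = 3/2 - 13794/31 = -27495/62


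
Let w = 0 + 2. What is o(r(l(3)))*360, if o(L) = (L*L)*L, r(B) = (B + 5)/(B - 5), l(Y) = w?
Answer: -13720/3 ≈ -4573.3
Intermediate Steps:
w = 2
l(Y) = 2
r(B) = (5 + B)/(-5 + B)
o(L) = L**3 (o(L) = L**2*L = L**3)
o(r(l(3)))*360 = ((5 + 2)/(-5 + 2))**3*360 = (7/(-3))**3*360 = (-1/3*7)**3*360 = (-7/3)**3*360 = -343/27*360 = -13720/3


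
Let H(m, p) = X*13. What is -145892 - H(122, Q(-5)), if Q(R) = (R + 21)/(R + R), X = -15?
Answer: -145697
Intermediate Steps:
Q(R) = (21 + R)/(2*R) (Q(R) = (21 + R)/((2*R)) = (21 + R)*(1/(2*R)) = (21 + R)/(2*R))
H(m, p) = -195 (H(m, p) = -15*13 = -195)
-145892 - H(122, Q(-5)) = -145892 - 1*(-195) = -145892 + 195 = -145697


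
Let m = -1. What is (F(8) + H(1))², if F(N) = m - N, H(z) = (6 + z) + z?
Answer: 1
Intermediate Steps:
H(z) = 6 + 2*z
F(N) = -1 - N
(F(8) + H(1))² = ((-1 - 1*8) + (6 + 2*1))² = ((-1 - 8) + (6 + 2))² = (-9 + 8)² = (-1)² = 1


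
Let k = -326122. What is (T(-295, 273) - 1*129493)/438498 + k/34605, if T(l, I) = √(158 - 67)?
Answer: -16387216669/1686024810 + √91/438498 ≈ -9.7194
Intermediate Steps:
T(l, I) = √91
(T(-295, 273) - 1*129493)/438498 + k/34605 = (√91 - 1*129493)/438498 - 326122/34605 = (√91 - 129493)*(1/438498) - 326122*1/34605 = (-129493 + √91)*(1/438498) - 326122/34605 = (-129493/438498 + √91/438498) - 326122/34605 = -16387216669/1686024810 + √91/438498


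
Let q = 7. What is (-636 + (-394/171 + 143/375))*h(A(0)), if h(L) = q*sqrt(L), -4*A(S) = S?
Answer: 0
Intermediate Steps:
A(S) = -S/4
h(L) = 7*sqrt(L)
(-636 + (-394/171 + 143/375))*h(A(0)) = (-636 + (-394/171 + 143/375))*(7*sqrt(-1/4*0)) = (-636 + (-394*1/171 + 143*(1/375)))*(7*sqrt(0)) = (-636 + (-394/171 + 143/375))*(7*0) = (-636 - 41099/21375)*0 = -13635599/21375*0 = 0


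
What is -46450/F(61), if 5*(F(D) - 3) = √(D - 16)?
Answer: -116125/6 + 23225*√5/6 ≈ -10699.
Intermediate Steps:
F(D) = 3 + √(-16 + D)/5 (F(D) = 3 + √(D - 16)/5 = 3 + √(-16 + D)/5)
-46450/F(61) = -46450/(3 + √(-16 + 61)/5) = -46450/(3 + √45/5) = -46450/(3 + (3*√5)/5) = -46450/(3 + 3*√5/5)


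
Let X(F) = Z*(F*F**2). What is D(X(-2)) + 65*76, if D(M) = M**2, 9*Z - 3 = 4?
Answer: 403276/81 ≈ 4978.7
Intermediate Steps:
Z = 7/9 (Z = 1/3 + (1/9)*4 = 1/3 + 4/9 = 7/9 ≈ 0.77778)
X(F) = 7*F**3/9 (X(F) = 7*(F*F**2)/9 = 7*F**3/9)
D(X(-2)) + 65*76 = ((7/9)*(-2)**3)**2 + 65*76 = ((7/9)*(-8))**2 + 4940 = (-56/9)**2 + 4940 = 3136/81 + 4940 = 403276/81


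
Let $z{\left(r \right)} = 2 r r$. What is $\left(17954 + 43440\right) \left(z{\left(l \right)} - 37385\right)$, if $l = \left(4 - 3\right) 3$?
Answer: $-2294109598$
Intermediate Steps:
$l = 3$ ($l = 1 \cdot 3 = 3$)
$z{\left(r \right)} = 2 r^{2}$
$\left(17954 + 43440\right) \left(z{\left(l \right)} - 37385\right) = \left(17954 + 43440\right) \left(2 \cdot 3^{2} - 37385\right) = 61394 \left(2 \cdot 9 - 37385\right) = 61394 \left(18 - 37385\right) = 61394 \left(-37367\right) = -2294109598$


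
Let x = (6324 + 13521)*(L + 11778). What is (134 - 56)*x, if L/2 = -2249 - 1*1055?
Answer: 8002694700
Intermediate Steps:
L = -6608 (L = 2*(-2249 - 1*1055) = 2*(-2249 - 1055) = 2*(-3304) = -6608)
x = 102598650 (x = (6324 + 13521)*(-6608 + 11778) = 19845*5170 = 102598650)
(134 - 56)*x = (134 - 56)*102598650 = 78*102598650 = 8002694700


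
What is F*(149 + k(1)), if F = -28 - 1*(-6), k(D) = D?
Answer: -3300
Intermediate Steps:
F = -22 (F = -28 + 6 = -22)
F*(149 + k(1)) = -22*(149 + 1) = -22*150 = -3300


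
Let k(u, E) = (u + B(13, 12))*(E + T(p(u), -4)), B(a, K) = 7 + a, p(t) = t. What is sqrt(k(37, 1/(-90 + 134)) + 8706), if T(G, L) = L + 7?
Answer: 3*sqrt(477455)/22 ≈ 94.225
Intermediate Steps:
T(G, L) = 7 + L
k(u, E) = (3 + E)*(20 + u) (k(u, E) = (u + (7 + 13))*(E + (7 - 4)) = (u + 20)*(E + 3) = (20 + u)*(3 + E) = (3 + E)*(20 + u))
sqrt(k(37, 1/(-90 + 134)) + 8706) = sqrt((60 + 3*37 + 20/(-90 + 134) + 37/(-90 + 134)) + 8706) = sqrt((60 + 111 + 20/44 + 37/44) + 8706) = sqrt((60 + 111 + 20*(1/44) + (1/44)*37) + 8706) = sqrt((60 + 111 + 5/11 + 37/44) + 8706) = sqrt(7581/44 + 8706) = sqrt(390645/44) = 3*sqrt(477455)/22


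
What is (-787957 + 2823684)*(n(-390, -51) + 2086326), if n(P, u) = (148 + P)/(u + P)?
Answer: 1873011357175816/441 ≈ 4.2472e+12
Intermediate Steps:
n(P, u) = (148 + P)/(P + u)
(-787957 + 2823684)*(n(-390, -51) + 2086326) = (-787957 + 2823684)*((148 - 390)/(-390 - 51) + 2086326) = 2035727*(-242/(-441) + 2086326) = 2035727*(-1/441*(-242) + 2086326) = 2035727*(242/441 + 2086326) = 2035727*(920070008/441) = 1873011357175816/441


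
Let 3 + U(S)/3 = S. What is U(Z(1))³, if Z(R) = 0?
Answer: -729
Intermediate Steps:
U(S) = -9 + 3*S
U(Z(1))³ = (-9 + 3*0)³ = (-9 + 0)³ = (-9)³ = -729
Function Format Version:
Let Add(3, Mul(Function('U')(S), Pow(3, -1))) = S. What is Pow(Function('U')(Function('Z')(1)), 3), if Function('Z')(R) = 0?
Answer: -729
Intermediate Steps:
Function('U')(S) = Add(-9, Mul(3, S))
Pow(Function('U')(Function('Z')(1)), 3) = Pow(Add(-9, Mul(3, 0)), 3) = Pow(Add(-9, 0), 3) = Pow(-9, 3) = -729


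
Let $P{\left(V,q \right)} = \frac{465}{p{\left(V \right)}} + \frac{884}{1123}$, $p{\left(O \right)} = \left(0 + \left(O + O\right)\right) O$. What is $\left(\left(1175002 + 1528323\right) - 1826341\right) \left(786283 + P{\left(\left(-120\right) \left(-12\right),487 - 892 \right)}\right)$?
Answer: $\frac{8920788156568368073}{12936960} \approx 6.8956 \cdot 10^{11}$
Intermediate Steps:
$p{\left(O \right)} = 2 O^{2}$ ($p{\left(O \right)} = \left(0 + 2 O\right) O = 2 O O = 2 O^{2}$)
$P{\left(V,q \right)} = \frac{884}{1123} + \frac{465}{2 V^{2}}$ ($P{\left(V,q \right)} = \frac{465}{2 V^{2}} + \frac{884}{1123} = \frac{884}{1123} + \frac{465}{2 V^{2}}$)
$\left(\left(1175002 + 1528323\right) - 1826341\right) \left(786283 + P{\left(\left(-120\right) \left(-12\right),487 - 892 \right)}\right) = \left(\left(1175002 + 1528323\right) - 1826341\right) \left(786283 + \left(\frac{884}{1123} + \frac{465}{2 \cdot 2073600}\right)\right) = \left(2703325 - 1826341\right) \left(786283 + \left(\frac{884}{1123} + \frac{465}{2 \cdot 2073600}\right)\right) = 876984 \left(786283 + \left(\frac{884}{1123} + \frac{465}{2} \cdot \frac{1}{2073600}\right)\right) = 876984 \left(786283 + \left(\frac{884}{1123} + \frac{31}{276480}\right)\right) = 876984 \left(786283 + \frac{244443133}{310487040}\right) = 876984 \cdot \frac{244130925715453}{310487040} = \frac{8920788156568368073}{12936960}$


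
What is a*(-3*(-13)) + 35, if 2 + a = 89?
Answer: 3428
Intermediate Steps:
a = 87 (a = -2 + 89 = 87)
a*(-3*(-13)) + 35 = 87*(-3*(-13)) + 35 = 87*39 + 35 = 3393 + 35 = 3428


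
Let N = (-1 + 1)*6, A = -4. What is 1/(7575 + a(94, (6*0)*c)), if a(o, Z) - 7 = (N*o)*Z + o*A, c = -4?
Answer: 1/7206 ≈ 0.00013877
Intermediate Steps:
N = 0 (N = 0*6 = 0)
a(o, Z) = 7 - 4*o (a(o, Z) = 7 + ((0*o)*Z + o*(-4)) = 7 + (0*Z - 4*o) = 7 + (0 - 4*o) = 7 - 4*o)
1/(7575 + a(94, (6*0)*c)) = 1/(7575 + (7 - 4*94)) = 1/(7575 + (7 - 376)) = 1/(7575 - 369) = 1/7206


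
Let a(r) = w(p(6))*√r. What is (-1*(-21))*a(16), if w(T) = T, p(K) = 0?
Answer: 0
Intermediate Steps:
a(r) = 0 (a(r) = 0*√r = 0)
(-1*(-21))*a(16) = -1*(-21)*0 = 21*0 = 0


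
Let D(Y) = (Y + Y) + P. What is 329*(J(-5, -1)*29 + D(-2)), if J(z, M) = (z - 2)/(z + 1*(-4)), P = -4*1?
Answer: 43099/9 ≈ 4788.8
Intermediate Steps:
P = -4
D(Y) = -4 + 2*Y (D(Y) = (Y + Y) - 4 = 2*Y - 4 = -4 + 2*Y)
J(z, M) = (-2 + z)/(-4 + z) (J(z, M) = (-2 + z)/(z - 4) = (-2 + z)/(-4 + z))
329*(J(-5, -1)*29 + D(-2)) = 329*(((-2 - 5)/(-4 - 5))*29 + (-4 + 2*(-2))) = 329*((-7/(-9))*29 + (-4 - 4)) = 329*(-1/9*(-7)*29 - 8) = 329*((7/9)*29 - 8) = 329*(203/9 - 8) = 329*(131/9) = 43099/9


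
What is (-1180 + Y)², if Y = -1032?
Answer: 4892944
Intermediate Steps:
(-1180 + Y)² = (-1180 - 1032)² = (-2212)² = 4892944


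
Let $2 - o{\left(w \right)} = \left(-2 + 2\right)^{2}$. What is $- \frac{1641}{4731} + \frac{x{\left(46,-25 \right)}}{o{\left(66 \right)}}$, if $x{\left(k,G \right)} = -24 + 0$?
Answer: $- \frac{19471}{1577} \approx -12.347$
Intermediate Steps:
$x{\left(k,G \right)} = -24$
$o{\left(w \right)} = 2$ ($o{\left(w \right)} = 2 - \left(-2 + 2\right)^{2} = 2 - 0^{2} = 2 - 0 = 2 + 0 = 2$)
$- \frac{1641}{4731} + \frac{x{\left(46,-25 \right)}}{o{\left(66 \right)}} = - \frac{1641}{4731} - \frac{24}{2} = \left(-1641\right) \frac{1}{4731} - 12 = - \frac{547}{1577} - 12 = - \frac{19471}{1577}$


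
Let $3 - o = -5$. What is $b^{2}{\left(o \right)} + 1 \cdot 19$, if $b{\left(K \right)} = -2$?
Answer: $23$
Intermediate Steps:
$o = 8$ ($o = 3 - -5 = 3 + 5 = 8$)
$b^{2}{\left(o \right)} + 1 \cdot 19 = \left(-2\right)^{2} + 1 \cdot 19 = 4 + 19 = 23$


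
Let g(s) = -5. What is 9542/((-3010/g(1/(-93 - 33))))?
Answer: 4771/301 ≈ 15.850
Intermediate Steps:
9542/((-3010/g(1/(-93 - 33)))) = 9542/((-3010/(-5))) = 9542/((-3010*(-⅕))) = 9542/602 = 9542*(1/602) = 4771/301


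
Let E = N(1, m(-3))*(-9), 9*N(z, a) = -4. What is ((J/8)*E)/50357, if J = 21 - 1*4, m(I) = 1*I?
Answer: 17/100714 ≈ 0.00016879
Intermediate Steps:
m(I) = I
N(z, a) = -4/9 (N(z, a) = (1/9)*(-4) = -4/9)
J = 17 (J = 21 - 4 = 17)
E = 4 (E = -4/9*(-9) = 4)
((J/8)*E)/50357 = ((17/8)*4)/50357 = (((1/8)*17)*4)*(1/50357) = ((17/8)*4)*(1/50357) = (17/2)*(1/50357) = 17/100714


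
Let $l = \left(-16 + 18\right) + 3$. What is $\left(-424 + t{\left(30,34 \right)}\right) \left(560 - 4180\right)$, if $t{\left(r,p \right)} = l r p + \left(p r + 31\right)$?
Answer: $-20731740$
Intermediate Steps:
$l = 5$ ($l = 2 + 3 = 5$)
$t{\left(r,p \right)} = 31 + 6 p r$ ($t{\left(r,p \right)} = 5 r p + \left(p r + 31\right) = 5 p r + \left(31 + p r\right) = 31 + 6 p r$)
$\left(-424 + t{\left(30,34 \right)}\right) \left(560 - 4180\right) = \left(-424 + \left(31 + 6 \cdot 34 \cdot 30\right)\right) \left(560 - 4180\right) = \left(-424 + \left(31 + 6120\right)\right) \left(-3620\right) = \left(-424 + 6151\right) \left(-3620\right) = 5727 \left(-3620\right) = -20731740$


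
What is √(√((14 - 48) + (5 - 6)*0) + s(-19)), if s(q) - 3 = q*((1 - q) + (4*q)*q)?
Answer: √(-27813 + I*√34) ≈ 0.017 + 166.77*I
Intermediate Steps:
s(q) = 3 + q*(1 - q + 4*q²) (s(q) = 3 + q*((1 - q) + (4*q)*q) = 3 + q*((1 - q) + 4*q²) = 3 + q*(1 - q + 4*q²))
√(√((14 - 48) + (5 - 6)*0) + s(-19)) = √(√((14 - 48) + (5 - 6)*0) + (3 - 19 - 1*(-19)² + 4*(-19)³)) = √(√(-34 - 1*0) + (3 - 19 - 1*361 + 4*(-6859))) = √(√(-34 + 0) + (3 - 19 - 361 - 27436)) = √(√(-34) - 27813) = √(I*√34 - 27813) = √(-27813 + I*√34)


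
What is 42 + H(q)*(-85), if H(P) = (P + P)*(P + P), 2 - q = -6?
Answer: -21718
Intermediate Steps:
q = 8 (q = 2 - 1*(-6) = 2 + 6 = 8)
H(P) = 4*P² (H(P) = (2*P)*(2*P) = 4*P²)
42 + H(q)*(-85) = 42 + (4*8²)*(-85) = 42 + (4*64)*(-85) = 42 + 256*(-85) = 42 - 21760 = -21718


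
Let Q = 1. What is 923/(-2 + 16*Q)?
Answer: 923/14 ≈ 65.929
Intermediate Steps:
923/(-2 + 16*Q) = 923/(-2 + 16*1) = 923/(-2 + 16) = 923/14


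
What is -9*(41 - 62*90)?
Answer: 49851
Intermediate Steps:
-9*(41 - 62*90) = -9*(41 - 5580) = -9*(-5539) = 49851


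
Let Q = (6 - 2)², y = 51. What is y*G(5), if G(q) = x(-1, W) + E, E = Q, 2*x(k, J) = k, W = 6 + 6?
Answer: 1581/2 ≈ 790.50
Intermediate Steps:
W = 12
Q = 16 (Q = 4² = 16)
x(k, J) = k/2
E = 16
G(q) = 31/2 (G(q) = (½)*(-1) + 16 = -½ + 16 = 31/2)
y*G(5) = 51*(31/2) = 1581/2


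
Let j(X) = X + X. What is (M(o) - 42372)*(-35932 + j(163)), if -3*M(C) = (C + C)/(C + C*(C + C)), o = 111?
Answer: 1009318653220/669 ≈ 1.5087e+9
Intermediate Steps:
j(X) = 2*X
M(C) = -2*C/(3*(C + 2*C²)) (M(C) = -(C + C)/(3*(C + C*(C + C))) = -2*C/(3*(C + C*(2*C))) = -2*C/(3*(C + 2*C²)))
(M(o) - 42372)*(-35932 + j(163)) = (-2/(3 + 6*111) - 42372)*(-35932 + 2*163) = (-2/(3 + 666) - 42372)*(-35932 + 326) = (-2/669 - 42372)*(-35606) = -28346870/669*(-35606) = 1009318653220/669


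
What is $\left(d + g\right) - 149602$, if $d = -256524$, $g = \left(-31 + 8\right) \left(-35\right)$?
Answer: $-405321$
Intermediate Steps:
$g = 805$ ($g = \left(-23\right) \left(-35\right) = 805$)
$\left(d + g\right) - 149602 = \left(-256524 + 805\right) - 149602 = -255719 - 149602 = -405321$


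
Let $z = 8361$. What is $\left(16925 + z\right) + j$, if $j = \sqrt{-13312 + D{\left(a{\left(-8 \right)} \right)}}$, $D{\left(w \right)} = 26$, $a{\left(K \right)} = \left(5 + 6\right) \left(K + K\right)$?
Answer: $25286 + i \sqrt{13286} \approx 25286.0 + 115.26 i$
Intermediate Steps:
$a{\left(K \right)} = 22 K$ ($a{\left(K \right)} = 11 \cdot 2 K = 22 K$)
$j = i \sqrt{13286}$ ($j = \sqrt{-13312 + 26} = \sqrt{-13286} = i \sqrt{13286} \approx 115.26 i$)
$\left(16925 + z\right) + j = \left(16925 + 8361\right) + i \sqrt{13286} = 25286 + i \sqrt{13286}$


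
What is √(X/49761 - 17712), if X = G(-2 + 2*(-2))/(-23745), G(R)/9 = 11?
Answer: I*√33920529408588237995/43762035 ≈ 133.09*I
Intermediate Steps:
G(R) = 99 (G(R) = 9*11 = 99)
X = -33/7915 (X = 99/(-23745) = 99*(-1/23745) = -33/7915 ≈ -0.0041693)
√(X/49761 - 17712) = √(-33/7915/49761 - 17712) = √(-33/7915*1/49761 - 17712) = √(-11/131286105 - 17712) = √(-2325339491771/131286105) = I*√33920529408588237995/43762035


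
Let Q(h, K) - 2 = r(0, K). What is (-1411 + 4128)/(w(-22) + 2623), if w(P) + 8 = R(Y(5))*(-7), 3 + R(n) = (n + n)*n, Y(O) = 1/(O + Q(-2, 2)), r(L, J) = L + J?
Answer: 220077/213502 ≈ 1.0308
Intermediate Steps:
r(L, J) = J + L
Q(h, K) = 2 + K (Q(h, K) = 2 + (K + 0) = 2 + K)
Y(O) = 1/(4 + O) (Y(O) = 1/(O + (2 + 2)) = 1/(O + 4) = 1/(4 + O))
R(n) = -3 + 2*n**2 (R(n) = -3 + (n + n)*n = -3 + (2*n)*n = -3 + 2*n**2)
w(P) = 1039/81 (w(P) = -8 + (-3 + 2*(1/(4 + 5))**2)*(-7) = -8 + (-3 + 2*(1/9)**2)*(-7) = -8 + (-3 + 2*(1/81))*(-7) = -8 + (-3 + 2/81)*(-7) = -8 - 241/81*(-7) = -8 + 1687/81 = 1039/81)
(-1411 + 4128)/(w(-22) + 2623) = (-1411 + 4128)/(1039/81 + 2623) = 2717/(213502/81) = 2717*(81/213502) = 220077/213502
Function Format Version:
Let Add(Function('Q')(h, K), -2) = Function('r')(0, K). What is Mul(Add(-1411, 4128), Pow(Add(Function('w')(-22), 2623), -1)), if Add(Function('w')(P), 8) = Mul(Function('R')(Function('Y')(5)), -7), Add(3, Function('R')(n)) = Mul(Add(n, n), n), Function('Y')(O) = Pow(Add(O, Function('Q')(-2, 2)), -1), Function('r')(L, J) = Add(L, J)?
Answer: Rational(220077, 213502) ≈ 1.0308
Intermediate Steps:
Function('r')(L, J) = Add(J, L)
Function('Q')(h, K) = Add(2, K) (Function('Q')(h, K) = Add(2, Add(K, 0)) = Add(2, K))
Function('Y')(O) = Pow(Add(4, O), -1) (Function('Y')(O) = Pow(Add(O, Add(2, 2)), -1) = Pow(Add(O, 4), -1) = Pow(Add(4, O), -1))
Function('R')(n) = Add(-3, Mul(2, Pow(n, 2))) (Function('R')(n) = Add(-3, Mul(Add(n, n), n)) = Add(-3, Mul(Mul(2, n), n)) = Add(-3, Mul(2, Pow(n, 2))))
Function('w')(P) = Rational(1039, 81) (Function('w')(P) = Add(-8, Mul(Add(-3, Mul(2, Pow(Pow(Add(4, 5), -1), 2))), -7)) = Add(-8, Mul(Add(-3, Mul(2, Pow(Pow(9, -1), 2))), -7)) = Add(-8, Mul(Add(-3, Mul(2, Pow(Rational(1, 9), 2))), -7)) = Add(-8, Mul(Add(-3, Mul(2, Rational(1, 81))), -7)) = Add(-8, Mul(Add(-3, Rational(2, 81)), -7)) = Add(-8, Mul(Rational(-241, 81), -7)) = Add(-8, Rational(1687, 81)) = Rational(1039, 81))
Mul(Add(-1411, 4128), Pow(Add(Function('w')(-22), 2623), -1)) = Mul(Add(-1411, 4128), Pow(Add(Rational(1039, 81), 2623), -1)) = Mul(2717, Pow(Rational(213502, 81), -1)) = Mul(2717, Rational(81, 213502)) = Rational(220077, 213502)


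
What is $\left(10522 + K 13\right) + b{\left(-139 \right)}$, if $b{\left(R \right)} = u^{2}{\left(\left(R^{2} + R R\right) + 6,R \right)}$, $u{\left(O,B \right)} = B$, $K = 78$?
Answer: $30857$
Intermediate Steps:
$b{\left(R \right)} = R^{2}$
$\left(10522 + K 13\right) + b{\left(-139 \right)} = \left(10522 + 78 \cdot 13\right) + \left(-139\right)^{2} = \left(10522 + 1014\right) + 19321 = 11536 + 19321 = 30857$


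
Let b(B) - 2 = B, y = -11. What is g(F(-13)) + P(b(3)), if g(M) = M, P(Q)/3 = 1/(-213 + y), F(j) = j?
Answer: -2915/224 ≈ -13.013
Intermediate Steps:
b(B) = 2 + B
P(Q) = -3/224 (P(Q) = 3/(-213 - 11) = 3/(-224) = 3*(-1/224) = -3/224)
g(F(-13)) + P(b(3)) = -13 - 3/224 = -2915/224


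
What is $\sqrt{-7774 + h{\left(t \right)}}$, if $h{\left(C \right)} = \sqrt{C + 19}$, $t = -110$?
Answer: $\sqrt{-7774 + i \sqrt{91}} \approx 0.0541 + 88.17 i$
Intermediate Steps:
$h{\left(C \right)} = \sqrt{19 + C}$
$\sqrt{-7774 + h{\left(t \right)}} = \sqrt{-7774 + \sqrt{19 - 110}} = \sqrt{-7774 + \sqrt{-91}} = \sqrt{-7774 + i \sqrt{91}}$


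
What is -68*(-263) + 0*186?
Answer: 17884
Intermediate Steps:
-68*(-263) + 0*186 = 17884 + 0 = 17884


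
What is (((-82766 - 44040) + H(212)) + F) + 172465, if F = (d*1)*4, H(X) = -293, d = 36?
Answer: 45510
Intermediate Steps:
F = 144 (F = (36*1)*4 = 36*4 = 144)
(((-82766 - 44040) + H(212)) + F) + 172465 = (((-82766 - 44040) - 293) + 144) + 172465 = ((-126806 - 293) + 144) + 172465 = (-127099 + 144) + 172465 = -126955 + 172465 = 45510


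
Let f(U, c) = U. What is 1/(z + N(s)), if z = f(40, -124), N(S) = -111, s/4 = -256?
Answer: -1/71 ≈ -0.014085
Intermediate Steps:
s = -1024 (s = 4*(-256) = -1024)
z = 40
1/(z + N(s)) = 1/(40 - 111) = 1/(-71) = -1/71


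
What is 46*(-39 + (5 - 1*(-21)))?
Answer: -598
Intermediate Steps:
46*(-39 + (5 - 1*(-21))) = 46*(-39 + (5 + 21)) = 46*(-39 + 26) = 46*(-13) = -598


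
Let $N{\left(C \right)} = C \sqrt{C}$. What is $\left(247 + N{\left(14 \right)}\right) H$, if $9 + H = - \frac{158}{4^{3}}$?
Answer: $- \frac{90649}{32} - \frac{2569 \sqrt{14}}{16} \approx -3433.6$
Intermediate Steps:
$H = - \frac{367}{32}$ ($H = -9 - \frac{158}{4^{3}} = -9 - \frac{158}{64} = -9 - \frac{79}{32} = - \frac{367}{32} \approx -11.469$)
$N{\left(C \right)} = C^{\frac{3}{2}}$
$\left(247 + N{\left(14 \right)}\right) H = \left(247 + 14^{\frac{3}{2}}\right) \left(- \frac{367}{32}\right) = \left(247 + 14 \sqrt{14}\right) \left(- \frac{367}{32}\right) = - \frac{90649}{32} - \frac{2569 \sqrt{14}}{16}$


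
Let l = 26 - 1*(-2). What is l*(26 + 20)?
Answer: 1288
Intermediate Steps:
l = 28 (l = 26 + 2 = 28)
l*(26 + 20) = 28*(26 + 20) = 28*46 = 1288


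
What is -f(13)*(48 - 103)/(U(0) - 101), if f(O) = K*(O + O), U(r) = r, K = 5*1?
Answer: -7150/101 ≈ -70.792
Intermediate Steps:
K = 5
f(O) = 10*O (f(O) = 5*(O + O) = 5*(2*O) = 10*O)
-f(13)*(48 - 103)/(U(0) - 101) = -10*13*(48 - 103)/(0 - 101) = -130*(-55/(-101)) = -130*(-55*(-1/101)) = -130*55/101 = -1*7150/101 = -7150/101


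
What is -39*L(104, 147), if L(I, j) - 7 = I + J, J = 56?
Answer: -6513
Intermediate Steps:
L(I, j) = 63 + I (L(I, j) = 7 + (I + 56) = 7 + (56 + I) = 63 + I)
-39*L(104, 147) = -39*(63 + 104) = -39*167 = -6513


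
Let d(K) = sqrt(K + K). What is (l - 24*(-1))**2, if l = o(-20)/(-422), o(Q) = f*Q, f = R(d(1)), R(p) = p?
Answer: 25644296/44521 + 480*sqrt(2)/211 ≈ 579.22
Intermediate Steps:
d(K) = sqrt(2)*sqrt(K) (d(K) = sqrt(2*K) = sqrt(2)*sqrt(K))
f = sqrt(2) (f = sqrt(2)*sqrt(1) = sqrt(2)*1 = sqrt(2) ≈ 1.4142)
o(Q) = Q*sqrt(2) (o(Q) = sqrt(2)*Q = Q*sqrt(2))
l = 10*sqrt(2)/211 (l = -20*sqrt(2)/(-422) = -20*sqrt(2)*(-1/422) = 10*sqrt(2)/211 ≈ 0.067024)
(l - 24*(-1))**2 = (10*sqrt(2)/211 - 24*(-1))**2 = (10*sqrt(2)/211 + 24)**2 = (24 + 10*sqrt(2)/211)**2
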